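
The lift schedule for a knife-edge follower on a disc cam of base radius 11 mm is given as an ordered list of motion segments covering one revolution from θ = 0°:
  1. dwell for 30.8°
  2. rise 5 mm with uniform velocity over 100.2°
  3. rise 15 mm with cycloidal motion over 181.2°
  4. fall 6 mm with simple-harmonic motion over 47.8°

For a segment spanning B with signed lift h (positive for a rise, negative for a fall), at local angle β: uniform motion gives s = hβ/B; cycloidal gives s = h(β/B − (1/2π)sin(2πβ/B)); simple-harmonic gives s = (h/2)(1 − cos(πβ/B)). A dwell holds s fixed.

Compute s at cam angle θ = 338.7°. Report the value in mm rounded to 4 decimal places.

seg 1 [0°–30.8°] dwell: s stays 0.0000
seg 2 [30.8°–131°] uniform, h=5: full span → s += 5 → s = 5.0000
seg 3 [131°–312.2°] cycloidal, h=15: full span → s += 15 → s = 20.0000
seg 4 [312.2°–360°] simple-harmonic, h=-6: θ=338.7° here. β=26.5, B=47.8. -6/2·(1 − cos(π·0.5544)) = -3.5102 → s = 16.4898

16.4898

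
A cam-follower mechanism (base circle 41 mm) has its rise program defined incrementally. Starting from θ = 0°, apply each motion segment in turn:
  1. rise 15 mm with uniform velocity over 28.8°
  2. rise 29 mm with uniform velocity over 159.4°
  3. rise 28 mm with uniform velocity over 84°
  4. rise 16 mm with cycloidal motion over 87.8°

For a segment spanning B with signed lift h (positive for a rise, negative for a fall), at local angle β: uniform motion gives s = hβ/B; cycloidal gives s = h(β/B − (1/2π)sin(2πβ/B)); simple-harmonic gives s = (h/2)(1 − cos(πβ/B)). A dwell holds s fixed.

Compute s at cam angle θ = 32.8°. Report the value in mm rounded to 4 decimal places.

seg 1 [0°–28.8°] uniform, h=15: full span → s += 15 → s = 15.0000
seg 2 [28.8°–188.2°] uniform, h=29: θ=32.8° here. β=4, B=159.4. 29·4/159.4 = 0.7277 → s = 15.7277

15.7277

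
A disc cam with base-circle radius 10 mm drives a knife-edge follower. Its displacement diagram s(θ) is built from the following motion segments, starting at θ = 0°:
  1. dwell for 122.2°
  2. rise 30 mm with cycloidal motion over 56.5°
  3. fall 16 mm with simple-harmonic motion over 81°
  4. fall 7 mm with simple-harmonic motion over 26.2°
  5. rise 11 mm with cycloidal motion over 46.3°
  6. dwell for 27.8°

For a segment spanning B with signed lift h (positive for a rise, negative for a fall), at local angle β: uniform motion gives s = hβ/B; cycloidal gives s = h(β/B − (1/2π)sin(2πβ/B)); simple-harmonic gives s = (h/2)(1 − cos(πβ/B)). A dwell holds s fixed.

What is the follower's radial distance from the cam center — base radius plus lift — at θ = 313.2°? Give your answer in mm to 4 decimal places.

seg 1 [0°–122.2°] dwell: s stays 0.0000
seg 2 [122.2°–178.7°] cycloidal, h=30: full span → s += 30 → s = 30.0000
seg 3 [178.7°–259.7°] simple-harmonic, h=-16: full span → s += -16 → s = 14.0000
seg 4 [259.7°–285.9°] simple-harmonic, h=-7: full span → s += -7 → s = 7.0000
seg 5 [285.9°–332.2°] cycloidal, h=11: θ=313.2° here. β=27.3, B=46.3. 11·(0.5896 − sin(2π·0.5896)/(2π)) = 7.4206 → s = 14.4206
radial distance = base radius + s = 10 + 14.4206 = 24.4206

24.4206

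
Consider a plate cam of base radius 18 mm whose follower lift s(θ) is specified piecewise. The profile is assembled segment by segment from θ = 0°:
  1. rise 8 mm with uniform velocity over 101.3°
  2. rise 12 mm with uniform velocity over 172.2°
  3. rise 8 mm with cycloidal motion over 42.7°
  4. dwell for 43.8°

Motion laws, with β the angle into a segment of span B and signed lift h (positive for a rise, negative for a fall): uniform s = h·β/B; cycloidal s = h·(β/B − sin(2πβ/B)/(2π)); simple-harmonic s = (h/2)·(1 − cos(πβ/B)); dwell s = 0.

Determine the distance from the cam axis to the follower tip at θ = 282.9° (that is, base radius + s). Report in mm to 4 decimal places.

seg 1 [0°–101.3°] uniform, h=8: full span → s += 8 → s = 8.0000
seg 2 [101.3°–273.5°] uniform, h=12: full span → s += 12 → s = 20.0000
seg 3 [273.5°–316.2°] cycloidal, h=8: θ=282.9° here. β=9.4, B=42.7. 8·(0.2201 − sin(2π·0.2201)/(2π)) = 0.5102 → s = 20.5102
radial distance = base radius + s = 18 + 20.5102 = 38.5102

38.5102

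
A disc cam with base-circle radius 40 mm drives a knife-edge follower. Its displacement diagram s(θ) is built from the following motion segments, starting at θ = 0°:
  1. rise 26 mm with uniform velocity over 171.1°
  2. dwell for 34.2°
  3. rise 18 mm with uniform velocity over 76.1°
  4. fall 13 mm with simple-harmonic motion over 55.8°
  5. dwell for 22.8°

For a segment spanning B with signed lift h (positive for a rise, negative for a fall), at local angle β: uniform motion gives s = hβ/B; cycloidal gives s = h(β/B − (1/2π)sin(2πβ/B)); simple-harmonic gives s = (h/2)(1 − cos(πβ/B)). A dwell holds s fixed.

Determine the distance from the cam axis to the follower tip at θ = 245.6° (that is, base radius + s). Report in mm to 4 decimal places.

seg 1 [0°–171.1°] uniform, h=26: full span → s += 26 → s = 26.0000
seg 2 [171.1°–205.3°] dwell: s stays 26.0000
seg 3 [205.3°–281.4°] uniform, h=18: θ=245.6° here. β=40.3, B=76.1. 18·40.3/76.1 = 9.5322 → s = 35.5322
radial distance = base radius + s = 40 + 35.5322 = 75.5322

75.5322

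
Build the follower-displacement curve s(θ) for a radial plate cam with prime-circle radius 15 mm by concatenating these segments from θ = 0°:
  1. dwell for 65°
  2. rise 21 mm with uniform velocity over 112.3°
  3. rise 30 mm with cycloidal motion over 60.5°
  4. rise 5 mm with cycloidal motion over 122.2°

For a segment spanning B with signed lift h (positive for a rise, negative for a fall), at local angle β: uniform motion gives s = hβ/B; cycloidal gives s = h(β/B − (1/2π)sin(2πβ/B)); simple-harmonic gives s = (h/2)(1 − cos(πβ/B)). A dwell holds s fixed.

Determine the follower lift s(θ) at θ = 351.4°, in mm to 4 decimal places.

seg 1 [0°–65°] dwell: s stays 0.0000
seg 2 [65°–177.3°] uniform, h=21: full span → s += 21 → s = 21.0000
seg 3 [177.3°–237.8°] cycloidal, h=30: full span → s += 30 → s = 51.0000
seg 4 [237.8°–360°] cycloidal, h=5: θ=351.4° here. β=113.6, B=122.2. 5·(0.9296 − sin(2π·0.9296)/(2π)) = 4.9886 → s = 55.9886

55.9886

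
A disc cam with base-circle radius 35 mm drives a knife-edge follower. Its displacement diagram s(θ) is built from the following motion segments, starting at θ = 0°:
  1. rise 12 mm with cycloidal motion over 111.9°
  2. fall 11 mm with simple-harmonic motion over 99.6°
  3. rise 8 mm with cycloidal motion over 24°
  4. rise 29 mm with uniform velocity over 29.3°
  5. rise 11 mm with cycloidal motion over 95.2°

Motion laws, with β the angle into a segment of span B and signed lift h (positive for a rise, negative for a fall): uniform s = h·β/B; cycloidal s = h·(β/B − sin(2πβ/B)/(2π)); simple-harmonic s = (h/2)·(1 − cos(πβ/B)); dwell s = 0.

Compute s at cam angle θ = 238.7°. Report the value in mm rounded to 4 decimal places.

seg 1 [0°–111.9°] cycloidal, h=12: full span → s += 12 → s = 12.0000
seg 2 [111.9°–211.5°] simple-harmonic, h=-11: full span → s += -11 → s = 1.0000
seg 3 [211.5°–235.5°] cycloidal, h=8: full span → s += 8 → s = 9.0000
seg 4 [235.5°–264.8°] uniform, h=29: θ=238.7° here. β=3.2, B=29.3. 29·3.2/29.3 = 3.1672 → s = 12.1672

12.1672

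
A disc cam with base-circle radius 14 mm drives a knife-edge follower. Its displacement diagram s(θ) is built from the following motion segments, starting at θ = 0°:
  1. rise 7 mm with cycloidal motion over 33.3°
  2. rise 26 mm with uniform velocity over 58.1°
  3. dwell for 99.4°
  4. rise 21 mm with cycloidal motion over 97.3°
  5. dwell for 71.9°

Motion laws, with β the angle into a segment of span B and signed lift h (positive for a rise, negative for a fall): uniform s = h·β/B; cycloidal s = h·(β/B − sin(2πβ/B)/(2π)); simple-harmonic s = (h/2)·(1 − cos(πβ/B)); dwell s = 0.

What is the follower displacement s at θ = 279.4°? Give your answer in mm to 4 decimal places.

seg 1 [0°–33.3°] cycloidal, h=7: full span → s += 7 → s = 7.0000
seg 2 [33.3°–91.4°] uniform, h=26: full span → s += 26 → s = 33.0000
seg 3 [91.4°–190.8°] dwell: s stays 33.0000
seg 4 [190.8°–288.1°] cycloidal, h=21: θ=279.4° here. β=88.6, B=97.3. 21·(0.9106 − sin(2π·0.9106)/(2π)) = 20.9028 → s = 53.9028

53.9028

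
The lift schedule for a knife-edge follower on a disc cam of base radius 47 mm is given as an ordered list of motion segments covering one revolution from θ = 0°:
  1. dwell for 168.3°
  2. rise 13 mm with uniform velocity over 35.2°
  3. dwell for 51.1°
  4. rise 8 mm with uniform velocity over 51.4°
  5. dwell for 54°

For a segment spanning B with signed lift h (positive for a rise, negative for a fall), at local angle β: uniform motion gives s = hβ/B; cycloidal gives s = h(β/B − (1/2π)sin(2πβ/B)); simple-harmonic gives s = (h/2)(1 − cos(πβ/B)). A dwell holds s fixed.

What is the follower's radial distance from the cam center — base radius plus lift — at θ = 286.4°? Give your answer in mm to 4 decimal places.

seg 1 [0°–168.3°] dwell: s stays 0.0000
seg 2 [168.3°–203.5°] uniform, h=13: full span → s += 13 → s = 13.0000
seg 3 [203.5°–254.6°] dwell: s stays 13.0000
seg 4 [254.6°–306°] uniform, h=8: θ=286.4° here. β=31.8, B=51.4. 8·31.8/51.4 = 4.9494 → s = 17.9494
radial distance = base radius + s = 47 + 17.9494 = 64.9494

64.9494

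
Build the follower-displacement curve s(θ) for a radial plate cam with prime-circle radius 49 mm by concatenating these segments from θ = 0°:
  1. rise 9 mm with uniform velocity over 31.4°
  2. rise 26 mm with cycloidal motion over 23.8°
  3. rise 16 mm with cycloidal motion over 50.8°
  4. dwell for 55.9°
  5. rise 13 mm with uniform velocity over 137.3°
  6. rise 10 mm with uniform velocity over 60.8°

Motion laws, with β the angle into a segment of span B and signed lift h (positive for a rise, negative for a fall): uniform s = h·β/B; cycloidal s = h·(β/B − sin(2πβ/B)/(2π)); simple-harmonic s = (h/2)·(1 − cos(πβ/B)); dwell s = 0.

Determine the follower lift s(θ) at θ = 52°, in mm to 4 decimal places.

seg 1 [0°–31.4°] uniform, h=9: full span → s += 9 → s = 9.0000
seg 2 [31.4°–55.2°] cycloidal, h=26: θ=52° here. β=20.6, B=23.8. 26·(0.8655 − sin(2π·0.8655)/(2π)) = 25.5988 → s = 34.5988

34.5988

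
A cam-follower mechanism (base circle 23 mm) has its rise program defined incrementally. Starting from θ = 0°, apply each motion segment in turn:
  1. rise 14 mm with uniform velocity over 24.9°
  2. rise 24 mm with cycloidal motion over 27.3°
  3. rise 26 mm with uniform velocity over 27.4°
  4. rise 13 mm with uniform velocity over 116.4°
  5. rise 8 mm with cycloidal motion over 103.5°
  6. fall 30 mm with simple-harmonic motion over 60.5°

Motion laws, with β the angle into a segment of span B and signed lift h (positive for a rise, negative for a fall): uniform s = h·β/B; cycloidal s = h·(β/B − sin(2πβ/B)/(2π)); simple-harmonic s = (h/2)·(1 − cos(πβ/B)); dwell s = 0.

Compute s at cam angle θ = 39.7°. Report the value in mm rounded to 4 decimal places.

seg 1 [0°–24.9°] uniform, h=14: full span → s += 14 → s = 14.0000
seg 2 [24.9°–52.2°] cycloidal, h=24: θ=39.7° here. β=14.8, B=27.3. 24·(0.5421 − sin(2π·0.5421)/(2π)) = 14.0102 → s = 28.0102

28.0102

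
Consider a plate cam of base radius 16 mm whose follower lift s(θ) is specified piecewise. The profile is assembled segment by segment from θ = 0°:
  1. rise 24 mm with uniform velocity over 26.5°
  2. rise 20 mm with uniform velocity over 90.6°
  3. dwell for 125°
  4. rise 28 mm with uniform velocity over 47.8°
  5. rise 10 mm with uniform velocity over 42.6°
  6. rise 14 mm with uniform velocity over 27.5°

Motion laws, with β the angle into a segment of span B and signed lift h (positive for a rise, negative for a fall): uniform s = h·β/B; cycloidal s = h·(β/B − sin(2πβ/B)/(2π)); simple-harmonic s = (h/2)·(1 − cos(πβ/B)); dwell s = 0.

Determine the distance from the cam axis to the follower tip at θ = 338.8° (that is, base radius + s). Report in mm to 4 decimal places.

seg 1 [0°–26.5°] uniform, h=24: full span → s += 24 → s = 24.0000
seg 2 [26.5°–117.1°] uniform, h=20: full span → s += 20 → s = 44.0000
seg 3 [117.1°–242.1°] dwell: s stays 44.0000
seg 4 [242.1°–289.9°] uniform, h=28: full span → s += 28 → s = 72.0000
seg 5 [289.9°–332.5°] uniform, h=10: full span → s += 10 → s = 82.0000
seg 6 [332.5°–360°] uniform, h=14: θ=338.8° here. β=6.3, B=27.5. 14·6.3/27.5 = 3.2073 → s = 85.2073
radial distance = base radius + s = 16 + 85.2073 = 101.2073

101.2073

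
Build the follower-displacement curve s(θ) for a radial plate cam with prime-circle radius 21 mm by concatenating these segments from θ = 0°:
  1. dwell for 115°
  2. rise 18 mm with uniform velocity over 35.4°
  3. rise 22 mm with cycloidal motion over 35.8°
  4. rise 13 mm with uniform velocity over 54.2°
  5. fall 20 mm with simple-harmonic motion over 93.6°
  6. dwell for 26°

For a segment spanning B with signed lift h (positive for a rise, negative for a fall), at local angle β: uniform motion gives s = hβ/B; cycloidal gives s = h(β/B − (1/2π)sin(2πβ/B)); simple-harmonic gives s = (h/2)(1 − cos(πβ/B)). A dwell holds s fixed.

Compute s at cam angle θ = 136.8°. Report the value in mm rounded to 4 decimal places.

seg 1 [0°–115°] dwell: s stays 0.0000
seg 2 [115°–150.4°] uniform, h=18: θ=136.8° here. β=21.8, B=35.4. 18·21.8/35.4 = 11.0847 → s = 11.0847

11.0847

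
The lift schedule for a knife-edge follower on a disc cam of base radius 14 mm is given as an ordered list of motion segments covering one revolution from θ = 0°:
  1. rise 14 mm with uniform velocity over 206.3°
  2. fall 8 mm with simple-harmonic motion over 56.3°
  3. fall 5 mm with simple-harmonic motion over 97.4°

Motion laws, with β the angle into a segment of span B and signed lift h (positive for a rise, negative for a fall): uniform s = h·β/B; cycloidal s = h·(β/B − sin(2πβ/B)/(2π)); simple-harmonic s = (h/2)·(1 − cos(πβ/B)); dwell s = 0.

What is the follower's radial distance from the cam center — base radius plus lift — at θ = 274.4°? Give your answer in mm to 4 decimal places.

seg 1 [0°–206.3°] uniform, h=14: full span → s += 14 → s = 14.0000
seg 2 [206.3°–262.6°] simple-harmonic, h=-8: full span → s += -8 → s = 6.0000
seg 3 [262.6°–360°] simple-harmonic, h=-5: θ=274.4° here. β=11.8, B=97.4. -5/2·(1 − cos(π·0.1211)) = -0.1789 → s = 5.8211
radial distance = base radius + s = 14 + 5.8211 = 19.8211

19.8211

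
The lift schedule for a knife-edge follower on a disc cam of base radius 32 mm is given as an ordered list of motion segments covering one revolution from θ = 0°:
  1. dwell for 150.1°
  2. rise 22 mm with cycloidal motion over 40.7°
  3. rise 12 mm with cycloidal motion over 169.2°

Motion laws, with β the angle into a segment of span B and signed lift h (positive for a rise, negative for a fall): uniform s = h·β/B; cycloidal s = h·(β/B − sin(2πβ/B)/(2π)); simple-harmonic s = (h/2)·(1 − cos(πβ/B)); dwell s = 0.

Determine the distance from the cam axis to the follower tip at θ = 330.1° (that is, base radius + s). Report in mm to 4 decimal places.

seg 1 [0°–150.1°] dwell: s stays 0.0000
seg 2 [150.1°–190.8°] cycloidal, h=22: full span → s += 22 → s = 22.0000
seg 3 [190.8°–360°] cycloidal, h=12: θ=330.1° here. β=139.3, B=169.2. 12·(0.8233 − sin(2π·0.8233)/(2π)) = 11.5904 → s = 33.5904
radial distance = base radius + s = 32 + 33.5904 = 65.5904

65.5904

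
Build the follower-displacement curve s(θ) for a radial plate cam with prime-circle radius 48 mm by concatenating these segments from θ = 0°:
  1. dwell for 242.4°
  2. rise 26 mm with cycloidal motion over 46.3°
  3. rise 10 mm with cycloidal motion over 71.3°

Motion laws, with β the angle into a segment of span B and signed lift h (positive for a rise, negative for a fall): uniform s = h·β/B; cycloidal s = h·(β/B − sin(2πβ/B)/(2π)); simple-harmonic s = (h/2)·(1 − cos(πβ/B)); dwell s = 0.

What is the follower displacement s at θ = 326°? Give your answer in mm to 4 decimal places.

seg 1 [0°–242.4°] dwell: s stays 0.0000
seg 2 [242.4°–288.7°] cycloidal, h=26: full span → s += 26 → s = 26.0000
seg 3 [288.7°–360°] cycloidal, h=10: θ=326° here. β=37.3, B=71.3. 10·(0.5231 − sin(2π·0.5231)/(2π)) = 5.4620 → s = 31.4620

31.4620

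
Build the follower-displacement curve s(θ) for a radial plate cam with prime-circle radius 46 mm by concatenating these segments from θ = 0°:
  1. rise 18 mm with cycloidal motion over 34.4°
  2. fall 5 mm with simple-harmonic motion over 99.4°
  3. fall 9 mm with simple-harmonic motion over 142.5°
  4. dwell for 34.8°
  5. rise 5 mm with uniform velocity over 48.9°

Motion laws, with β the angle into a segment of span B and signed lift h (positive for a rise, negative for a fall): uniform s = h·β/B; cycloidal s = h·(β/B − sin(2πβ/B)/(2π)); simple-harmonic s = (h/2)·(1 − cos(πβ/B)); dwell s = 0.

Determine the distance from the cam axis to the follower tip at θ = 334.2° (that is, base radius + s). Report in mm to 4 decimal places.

seg 1 [0°–34.4°] cycloidal, h=18: full span → s += 18 → s = 18.0000
seg 2 [34.4°–133.8°] simple-harmonic, h=-5: full span → s += -5 → s = 13.0000
seg 3 [133.8°–276.3°] simple-harmonic, h=-9: full span → s += -9 → s = 4.0000
seg 4 [276.3°–311.1°] dwell: s stays 4.0000
seg 5 [311.1°–360°] uniform, h=5: θ=334.2° here. β=23.1, B=48.9. 5·23.1/48.9 = 2.3620 → s = 6.3620
radial distance = base radius + s = 46 + 6.3620 = 52.3620

52.3620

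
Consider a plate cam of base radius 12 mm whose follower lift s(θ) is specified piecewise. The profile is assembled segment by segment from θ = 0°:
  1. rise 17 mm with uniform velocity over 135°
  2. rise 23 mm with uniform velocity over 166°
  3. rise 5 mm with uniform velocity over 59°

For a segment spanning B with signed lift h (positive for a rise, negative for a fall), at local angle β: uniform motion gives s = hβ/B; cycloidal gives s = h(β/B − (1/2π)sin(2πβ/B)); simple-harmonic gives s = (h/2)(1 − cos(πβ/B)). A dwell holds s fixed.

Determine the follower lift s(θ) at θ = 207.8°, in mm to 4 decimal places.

seg 1 [0°–135°] uniform, h=17: full span → s += 17 → s = 17.0000
seg 2 [135°–301°] uniform, h=23: θ=207.8° here. β=72.8, B=166. 23·72.8/166 = 10.0867 → s = 27.0867

27.0867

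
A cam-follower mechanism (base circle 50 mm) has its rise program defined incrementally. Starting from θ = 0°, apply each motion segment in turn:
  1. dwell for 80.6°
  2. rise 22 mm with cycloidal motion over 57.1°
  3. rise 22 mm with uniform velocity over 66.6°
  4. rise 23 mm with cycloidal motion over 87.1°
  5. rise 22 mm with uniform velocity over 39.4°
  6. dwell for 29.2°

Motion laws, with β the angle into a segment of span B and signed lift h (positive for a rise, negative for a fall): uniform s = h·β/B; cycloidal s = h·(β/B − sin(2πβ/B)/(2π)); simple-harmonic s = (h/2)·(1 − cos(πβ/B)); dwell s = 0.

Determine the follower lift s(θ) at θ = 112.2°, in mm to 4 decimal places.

seg 1 [0°–80.6°] dwell: s stays 0.0000
seg 2 [80.6°–137.7°] cycloidal, h=22: θ=112.2° here. β=31.6, B=57.1. 22·(0.5534 − sin(2π·0.5534)/(2π)) = 13.3283 → s = 13.3283

13.3283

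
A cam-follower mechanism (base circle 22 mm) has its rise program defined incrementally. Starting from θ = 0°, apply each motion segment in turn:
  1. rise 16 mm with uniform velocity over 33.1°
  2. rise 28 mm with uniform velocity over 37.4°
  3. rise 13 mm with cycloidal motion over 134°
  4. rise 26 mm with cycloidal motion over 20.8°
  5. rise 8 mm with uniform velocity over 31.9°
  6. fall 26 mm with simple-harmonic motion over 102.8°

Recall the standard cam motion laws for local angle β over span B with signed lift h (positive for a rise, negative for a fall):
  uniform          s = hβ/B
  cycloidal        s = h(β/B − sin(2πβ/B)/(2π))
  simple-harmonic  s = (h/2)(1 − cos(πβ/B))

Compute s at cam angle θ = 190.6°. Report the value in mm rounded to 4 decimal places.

seg 1 [0°–33.1°] uniform, h=16: full span → s += 16 → s = 16.0000
seg 2 [33.1°–70.5°] uniform, h=28: full span → s += 28 → s = 44.0000
seg 3 [70.5°–204.5°] cycloidal, h=13: θ=190.6° here. β=120.1, B=134. 13·(0.8963 − sin(2π·0.8963)/(2π)) = 12.9065 → s = 56.9065

56.9065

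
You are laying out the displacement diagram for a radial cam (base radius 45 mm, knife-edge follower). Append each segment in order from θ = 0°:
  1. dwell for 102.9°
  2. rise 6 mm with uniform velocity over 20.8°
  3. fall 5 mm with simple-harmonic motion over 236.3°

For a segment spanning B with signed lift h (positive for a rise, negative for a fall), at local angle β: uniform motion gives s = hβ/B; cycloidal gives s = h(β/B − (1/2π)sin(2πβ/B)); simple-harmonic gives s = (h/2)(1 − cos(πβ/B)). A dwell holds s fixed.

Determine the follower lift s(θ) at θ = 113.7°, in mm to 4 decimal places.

seg 1 [0°–102.9°] dwell: s stays 0.0000
seg 2 [102.9°–123.7°] uniform, h=6: θ=113.7° here. β=10.8, B=20.8. 6·10.8/20.8 = 3.1154 → s = 3.1154

3.1154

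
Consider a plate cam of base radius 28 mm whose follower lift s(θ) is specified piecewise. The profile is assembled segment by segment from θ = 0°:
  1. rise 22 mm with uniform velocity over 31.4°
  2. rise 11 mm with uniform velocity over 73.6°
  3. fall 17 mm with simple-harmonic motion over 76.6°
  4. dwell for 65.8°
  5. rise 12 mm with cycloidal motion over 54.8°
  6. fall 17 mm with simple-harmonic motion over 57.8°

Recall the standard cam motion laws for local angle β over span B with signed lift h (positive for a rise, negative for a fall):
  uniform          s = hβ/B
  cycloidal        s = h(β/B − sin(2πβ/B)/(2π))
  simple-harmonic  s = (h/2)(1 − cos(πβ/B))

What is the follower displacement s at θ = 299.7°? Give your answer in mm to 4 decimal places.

seg 1 [0°–31.4°] uniform, h=22: full span → s += 22 → s = 22.0000
seg 2 [31.4°–105°] uniform, h=11: full span → s += 11 → s = 33.0000
seg 3 [105°–181.6°] simple-harmonic, h=-17: full span → s += -17 → s = 16.0000
seg 4 [181.6°–247.4°] dwell: s stays 16.0000
seg 5 [247.4°–302.2°] cycloidal, h=12: θ=299.7° here. β=52.3, B=54.8. 12·(0.9544 − sin(2π·0.9544)/(2π)) = 11.9925 → s = 27.9925

27.9925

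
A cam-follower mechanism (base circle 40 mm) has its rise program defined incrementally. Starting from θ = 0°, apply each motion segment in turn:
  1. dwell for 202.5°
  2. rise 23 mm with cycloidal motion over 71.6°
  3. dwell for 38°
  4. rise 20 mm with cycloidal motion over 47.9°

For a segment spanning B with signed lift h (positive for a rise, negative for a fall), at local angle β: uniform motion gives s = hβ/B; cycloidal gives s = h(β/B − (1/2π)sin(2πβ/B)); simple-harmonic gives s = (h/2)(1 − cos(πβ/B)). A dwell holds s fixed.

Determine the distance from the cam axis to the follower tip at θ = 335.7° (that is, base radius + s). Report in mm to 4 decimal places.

seg 1 [0°–202.5°] dwell: s stays 0.0000
seg 2 [202.5°–274.1°] cycloidal, h=23: full span → s += 23 → s = 23.0000
seg 3 [274.1°–312.1°] dwell: s stays 23.0000
seg 4 [312.1°–360°] cycloidal, h=20: θ=335.7° here. β=23.6, B=47.9. 20·(0.4927 − sin(2π·0.4927)/(2π)) = 9.7078 → s = 32.7078
radial distance = base radius + s = 40 + 32.7078 = 72.7078

72.7078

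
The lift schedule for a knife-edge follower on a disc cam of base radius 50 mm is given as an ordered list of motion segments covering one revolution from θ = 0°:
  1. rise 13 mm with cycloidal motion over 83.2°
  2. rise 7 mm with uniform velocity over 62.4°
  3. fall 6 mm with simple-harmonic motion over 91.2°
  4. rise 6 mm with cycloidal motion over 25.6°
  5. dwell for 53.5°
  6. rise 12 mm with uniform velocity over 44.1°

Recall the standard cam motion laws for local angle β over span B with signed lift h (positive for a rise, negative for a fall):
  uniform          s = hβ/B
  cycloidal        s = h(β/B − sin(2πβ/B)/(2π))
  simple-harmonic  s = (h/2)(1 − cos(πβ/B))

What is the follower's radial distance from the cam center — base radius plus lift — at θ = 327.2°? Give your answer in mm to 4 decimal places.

seg 1 [0°–83.2°] cycloidal, h=13: full span → s += 13 → s = 13.0000
seg 2 [83.2°–145.6°] uniform, h=7: full span → s += 7 → s = 20.0000
seg 3 [145.6°–236.8°] simple-harmonic, h=-6: full span → s += -6 → s = 14.0000
seg 4 [236.8°–262.4°] cycloidal, h=6: full span → s += 6 → s = 20.0000
seg 5 [262.4°–315.9°] dwell: s stays 20.0000
seg 6 [315.9°–360°] uniform, h=12: θ=327.2° here. β=11.3, B=44.1. 12·11.3/44.1 = 3.0748 → s = 23.0748
radial distance = base radius + s = 50 + 23.0748 = 73.0748

73.0748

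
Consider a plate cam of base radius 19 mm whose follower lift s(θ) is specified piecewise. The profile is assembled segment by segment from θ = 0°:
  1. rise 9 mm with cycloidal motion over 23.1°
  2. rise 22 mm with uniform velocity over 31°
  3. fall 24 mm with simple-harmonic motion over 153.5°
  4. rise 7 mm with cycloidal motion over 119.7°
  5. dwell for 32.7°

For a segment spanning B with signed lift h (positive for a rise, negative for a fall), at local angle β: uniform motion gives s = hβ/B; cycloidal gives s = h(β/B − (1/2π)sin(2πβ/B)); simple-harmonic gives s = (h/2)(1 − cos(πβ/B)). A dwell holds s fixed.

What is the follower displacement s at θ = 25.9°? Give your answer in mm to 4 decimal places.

seg 1 [0°–23.1°] cycloidal, h=9: full span → s += 9 → s = 9.0000
seg 2 [23.1°–54.1°] uniform, h=22: θ=25.9° here. β=2.8, B=31. 22·2.8/31 = 1.9871 → s = 10.9871

10.9871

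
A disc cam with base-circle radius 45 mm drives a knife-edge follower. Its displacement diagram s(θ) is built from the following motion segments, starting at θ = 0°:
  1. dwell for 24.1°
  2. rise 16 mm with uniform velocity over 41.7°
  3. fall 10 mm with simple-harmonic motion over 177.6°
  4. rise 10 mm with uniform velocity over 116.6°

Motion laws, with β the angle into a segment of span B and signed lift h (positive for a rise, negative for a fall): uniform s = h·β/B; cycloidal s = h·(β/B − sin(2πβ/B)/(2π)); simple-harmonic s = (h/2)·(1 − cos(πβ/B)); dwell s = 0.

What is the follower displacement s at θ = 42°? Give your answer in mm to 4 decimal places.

seg 1 [0°–24.1°] dwell: s stays 0.0000
seg 2 [24.1°–65.8°] uniform, h=16: θ=42° here. β=17.9, B=41.7. 16·17.9/41.7 = 6.8681 → s = 6.8681

6.8681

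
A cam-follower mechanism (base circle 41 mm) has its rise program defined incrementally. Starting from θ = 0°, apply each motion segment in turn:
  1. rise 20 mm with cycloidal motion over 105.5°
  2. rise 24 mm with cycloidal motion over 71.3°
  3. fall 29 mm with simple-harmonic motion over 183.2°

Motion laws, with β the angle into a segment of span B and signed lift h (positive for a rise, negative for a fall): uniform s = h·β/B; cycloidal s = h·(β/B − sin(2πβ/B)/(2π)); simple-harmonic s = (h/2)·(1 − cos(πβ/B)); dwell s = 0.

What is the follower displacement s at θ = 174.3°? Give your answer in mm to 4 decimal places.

seg 1 [0°–105.5°] cycloidal, h=20: full span → s += 20 → s = 20.0000
seg 2 [105.5°–176.8°] cycloidal, h=24: θ=174.3° here. β=68.8, B=71.3. 24·(0.9649 − sin(2π·0.9649)/(2π)) = 23.9932 → s = 43.9932

43.9932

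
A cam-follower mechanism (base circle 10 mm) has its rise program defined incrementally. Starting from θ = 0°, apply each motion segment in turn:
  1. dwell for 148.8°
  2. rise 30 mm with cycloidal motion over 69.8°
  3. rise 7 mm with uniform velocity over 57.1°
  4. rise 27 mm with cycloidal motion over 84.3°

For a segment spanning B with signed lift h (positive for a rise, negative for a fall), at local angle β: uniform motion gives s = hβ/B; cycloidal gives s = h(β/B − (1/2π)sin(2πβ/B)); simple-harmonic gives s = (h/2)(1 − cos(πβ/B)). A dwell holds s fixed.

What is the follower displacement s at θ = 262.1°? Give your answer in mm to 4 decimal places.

seg 1 [0°–148.8°] dwell: s stays 0.0000
seg 2 [148.8°–218.6°] cycloidal, h=30: full span → s += 30 → s = 30.0000
seg 3 [218.6°–275.7°] uniform, h=7: θ=262.1° here. β=43.5, B=57.1. 7·43.5/57.1 = 5.3327 → s = 35.3327

35.3327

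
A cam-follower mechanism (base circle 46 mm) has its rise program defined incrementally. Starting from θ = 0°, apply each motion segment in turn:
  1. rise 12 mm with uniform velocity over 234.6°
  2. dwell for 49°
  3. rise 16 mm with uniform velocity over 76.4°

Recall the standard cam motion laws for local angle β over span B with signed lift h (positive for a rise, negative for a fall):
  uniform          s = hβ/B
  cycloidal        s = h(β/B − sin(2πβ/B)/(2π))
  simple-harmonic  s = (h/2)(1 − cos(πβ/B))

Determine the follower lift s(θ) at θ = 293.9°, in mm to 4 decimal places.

seg 1 [0°–234.6°] uniform, h=12: full span → s += 12 → s = 12.0000
seg 2 [234.6°–283.6°] dwell: s stays 12.0000
seg 3 [283.6°–360°] uniform, h=16: θ=293.9° here. β=10.3, B=76.4. 16·10.3/76.4 = 2.1571 → s = 14.1571

14.1571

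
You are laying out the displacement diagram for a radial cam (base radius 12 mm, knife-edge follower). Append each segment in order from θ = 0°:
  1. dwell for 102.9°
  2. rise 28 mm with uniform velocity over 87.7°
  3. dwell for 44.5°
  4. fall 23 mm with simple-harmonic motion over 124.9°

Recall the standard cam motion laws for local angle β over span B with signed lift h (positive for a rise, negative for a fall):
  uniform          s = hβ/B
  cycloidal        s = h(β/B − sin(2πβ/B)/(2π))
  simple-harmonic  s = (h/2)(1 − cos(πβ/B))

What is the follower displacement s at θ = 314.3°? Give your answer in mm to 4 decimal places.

seg 1 [0°–102.9°] dwell: s stays 0.0000
seg 2 [102.9°–190.6°] uniform, h=28: full span → s += 28 → s = 28.0000
seg 3 [190.6°–235.1°] dwell: s stays 28.0000
seg 4 [235.1°–360°] simple-harmonic, h=-23: θ=314.3° here. β=79.2, B=124.9. -23/2·(1 − cos(π·0.6341)) = -16.2030 → s = 11.7970

11.7970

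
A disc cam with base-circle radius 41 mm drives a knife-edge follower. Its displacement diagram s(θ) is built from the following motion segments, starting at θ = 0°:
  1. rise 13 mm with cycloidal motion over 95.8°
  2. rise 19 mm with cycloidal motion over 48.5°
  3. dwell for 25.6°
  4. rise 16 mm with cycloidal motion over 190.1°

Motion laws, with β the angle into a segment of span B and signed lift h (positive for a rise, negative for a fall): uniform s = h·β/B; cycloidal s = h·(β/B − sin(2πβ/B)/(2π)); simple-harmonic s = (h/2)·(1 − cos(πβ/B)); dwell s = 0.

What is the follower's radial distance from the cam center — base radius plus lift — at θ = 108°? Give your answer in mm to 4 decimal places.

seg 1 [0°–95.8°] cycloidal, h=13: full span → s += 13 → s = 13.0000
seg 2 [95.8°–144.3°] cycloidal, h=19: θ=108° here. β=12.2, B=48.5. 19·(0.2515 − sin(2π·0.2515)/(2π)) = 1.7556 → s = 14.7556
radial distance = base radius + s = 41 + 14.7556 = 55.7556

55.7556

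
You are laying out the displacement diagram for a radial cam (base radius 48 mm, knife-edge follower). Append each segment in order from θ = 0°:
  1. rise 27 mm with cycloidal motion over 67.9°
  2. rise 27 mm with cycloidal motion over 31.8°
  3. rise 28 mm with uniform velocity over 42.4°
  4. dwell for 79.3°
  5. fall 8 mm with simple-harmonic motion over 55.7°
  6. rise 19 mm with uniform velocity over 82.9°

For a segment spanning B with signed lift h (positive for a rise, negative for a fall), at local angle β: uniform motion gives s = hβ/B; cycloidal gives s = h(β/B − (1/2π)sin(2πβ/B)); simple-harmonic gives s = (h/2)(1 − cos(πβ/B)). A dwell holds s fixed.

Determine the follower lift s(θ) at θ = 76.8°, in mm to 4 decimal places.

seg 1 [0°–67.9°] cycloidal, h=27: full span → s += 27 → s = 27.0000
seg 2 [67.9°–99.7°] cycloidal, h=27: θ=76.8° here. β=8.9, B=31.8. 27·(0.2799 − sin(2π·0.2799)/(2π)) = 3.3349 → s = 30.3349

30.3349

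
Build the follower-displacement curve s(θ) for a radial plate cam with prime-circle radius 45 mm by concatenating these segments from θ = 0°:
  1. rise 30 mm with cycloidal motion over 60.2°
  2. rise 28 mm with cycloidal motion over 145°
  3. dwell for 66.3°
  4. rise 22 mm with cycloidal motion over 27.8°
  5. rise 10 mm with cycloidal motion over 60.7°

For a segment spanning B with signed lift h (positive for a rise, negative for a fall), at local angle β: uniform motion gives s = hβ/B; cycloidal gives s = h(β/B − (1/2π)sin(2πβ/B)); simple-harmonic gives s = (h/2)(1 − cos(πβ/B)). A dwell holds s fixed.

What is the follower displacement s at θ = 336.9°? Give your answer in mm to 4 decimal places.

seg 1 [0°–60.2°] cycloidal, h=30: full span → s += 30 → s = 30.0000
seg 2 [60.2°–205.2°] cycloidal, h=28: full span → s += 28 → s = 58.0000
seg 3 [205.2°–271.5°] dwell: s stays 58.0000
seg 4 [271.5°–299.3°] cycloidal, h=22: full span → s += 22 → s = 80.0000
seg 5 [299.3°–360°] cycloidal, h=10: θ=336.9° here. β=37.6, B=60.7. 10·(0.6194 − sin(2π·0.6194)/(2π)) = 7.2798 → s = 87.2798

87.2798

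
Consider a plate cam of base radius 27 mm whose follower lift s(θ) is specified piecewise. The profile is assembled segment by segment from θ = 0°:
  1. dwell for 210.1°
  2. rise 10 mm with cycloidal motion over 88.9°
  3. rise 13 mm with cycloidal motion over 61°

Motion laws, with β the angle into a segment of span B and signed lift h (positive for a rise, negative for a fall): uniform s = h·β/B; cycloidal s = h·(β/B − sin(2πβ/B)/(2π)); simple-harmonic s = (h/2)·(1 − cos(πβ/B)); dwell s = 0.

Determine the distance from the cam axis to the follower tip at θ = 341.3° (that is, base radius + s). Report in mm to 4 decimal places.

seg 1 [0°–210.1°] dwell: s stays 0.0000
seg 2 [210.1°–299°] cycloidal, h=10: full span → s += 10 → s = 10.0000
seg 3 [299°–360°] cycloidal, h=13: θ=341.3° here. β=42.3, B=61. 13·(0.6934 − sin(2π·0.6934)/(2π)) = 10.9545 → s = 20.9545
radial distance = base radius + s = 27 + 20.9545 = 47.9545

47.9545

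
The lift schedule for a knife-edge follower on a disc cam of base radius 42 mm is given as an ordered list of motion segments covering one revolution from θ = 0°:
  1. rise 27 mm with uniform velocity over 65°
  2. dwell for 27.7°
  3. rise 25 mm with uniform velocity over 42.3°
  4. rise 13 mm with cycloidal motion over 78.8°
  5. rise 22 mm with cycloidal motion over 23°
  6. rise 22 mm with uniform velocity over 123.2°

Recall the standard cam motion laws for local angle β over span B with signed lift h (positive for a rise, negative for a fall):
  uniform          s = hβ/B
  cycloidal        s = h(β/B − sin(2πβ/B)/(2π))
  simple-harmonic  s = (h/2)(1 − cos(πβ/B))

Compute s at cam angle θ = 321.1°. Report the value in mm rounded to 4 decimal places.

seg 1 [0°–65°] uniform, h=27: full span → s += 27 → s = 27.0000
seg 2 [65°–92.7°] dwell: s stays 27.0000
seg 3 [92.7°–135°] uniform, h=25: full span → s += 25 → s = 52.0000
seg 4 [135°–213.8°] cycloidal, h=13: full span → s += 13 → s = 65.0000
seg 5 [213.8°–236.8°] cycloidal, h=22: full span → s += 22 → s = 87.0000
seg 6 [236.8°–360°] uniform, h=22: θ=321.1° here. β=84.3, B=123.2. 22·84.3/123.2 = 15.0536 → s = 102.0536

102.0536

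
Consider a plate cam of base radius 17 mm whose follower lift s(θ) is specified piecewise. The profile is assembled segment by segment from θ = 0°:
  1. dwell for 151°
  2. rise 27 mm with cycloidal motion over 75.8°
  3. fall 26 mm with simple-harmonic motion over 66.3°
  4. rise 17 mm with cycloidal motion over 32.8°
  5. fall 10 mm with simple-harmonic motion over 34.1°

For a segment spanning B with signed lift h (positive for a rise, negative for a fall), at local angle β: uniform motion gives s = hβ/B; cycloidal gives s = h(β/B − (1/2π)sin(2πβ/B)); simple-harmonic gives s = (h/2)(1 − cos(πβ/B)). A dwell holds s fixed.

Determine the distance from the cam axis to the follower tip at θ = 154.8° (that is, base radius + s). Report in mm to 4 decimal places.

seg 1 [0°–151°] dwell: s stays 0.0000
seg 2 [151°–226.8°] cycloidal, h=27: θ=154.8° here. β=3.8, B=75.8. 27·(0.0501 − sin(2π·0.0501)/(2π)) = 0.0223 → s = 0.0223
radial distance = base radius + s = 17 + 0.0223 = 17.0223

17.0223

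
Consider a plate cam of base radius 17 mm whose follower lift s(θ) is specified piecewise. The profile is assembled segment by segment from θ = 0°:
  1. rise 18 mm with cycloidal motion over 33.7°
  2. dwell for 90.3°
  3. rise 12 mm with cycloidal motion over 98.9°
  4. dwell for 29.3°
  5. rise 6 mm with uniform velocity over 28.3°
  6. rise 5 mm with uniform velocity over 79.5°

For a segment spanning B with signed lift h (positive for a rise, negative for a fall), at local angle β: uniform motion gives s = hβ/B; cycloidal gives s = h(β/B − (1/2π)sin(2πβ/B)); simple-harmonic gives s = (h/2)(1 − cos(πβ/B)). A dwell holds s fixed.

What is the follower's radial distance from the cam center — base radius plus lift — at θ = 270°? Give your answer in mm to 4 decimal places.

seg 1 [0°–33.7°] cycloidal, h=18: full span → s += 18 → s = 18.0000
seg 2 [33.7°–124°] dwell: s stays 18.0000
seg 3 [124°–222.9°] cycloidal, h=12: full span → s += 12 → s = 30.0000
seg 4 [222.9°–252.2°] dwell: s stays 30.0000
seg 5 [252.2°–280.5°] uniform, h=6: θ=270° here. β=17.8, B=28.3. 6·17.8/28.3 = 3.7739 → s = 33.7739
radial distance = base radius + s = 17 + 33.7739 = 50.7739

50.7739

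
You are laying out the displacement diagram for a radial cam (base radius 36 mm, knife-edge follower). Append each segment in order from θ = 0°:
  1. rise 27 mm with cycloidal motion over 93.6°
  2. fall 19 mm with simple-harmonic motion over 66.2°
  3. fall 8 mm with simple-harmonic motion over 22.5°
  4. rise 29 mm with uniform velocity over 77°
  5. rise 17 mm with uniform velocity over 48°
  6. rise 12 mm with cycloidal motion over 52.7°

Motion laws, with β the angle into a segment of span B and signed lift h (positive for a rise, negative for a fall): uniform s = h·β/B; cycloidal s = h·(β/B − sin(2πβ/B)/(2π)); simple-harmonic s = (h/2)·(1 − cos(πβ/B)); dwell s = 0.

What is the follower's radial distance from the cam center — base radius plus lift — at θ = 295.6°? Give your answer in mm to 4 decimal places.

seg 1 [0°–93.6°] cycloidal, h=27: full span → s += 27 → s = 27.0000
seg 2 [93.6°–159.8°] simple-harmonic, h=-19: full span → s += -19 → s = 8.0000
seg 3 [159.8°–182.3°] simple-harmonic, h=-8: full span → s += -8 → s = 0.0000
seg 4 [182.3°–259.3°] uniform, h=29: full span → s += 29 → s = 29.0000
seg 5 [259.3°–307.3°] uniform, h=17: θ=295.6° here. β=36.3, B=48. 17·36.3/48 = 12.8563 → s = 41.8563
radial distance = base radius + s = 36 + 41.8563 = 77.8563

77.8563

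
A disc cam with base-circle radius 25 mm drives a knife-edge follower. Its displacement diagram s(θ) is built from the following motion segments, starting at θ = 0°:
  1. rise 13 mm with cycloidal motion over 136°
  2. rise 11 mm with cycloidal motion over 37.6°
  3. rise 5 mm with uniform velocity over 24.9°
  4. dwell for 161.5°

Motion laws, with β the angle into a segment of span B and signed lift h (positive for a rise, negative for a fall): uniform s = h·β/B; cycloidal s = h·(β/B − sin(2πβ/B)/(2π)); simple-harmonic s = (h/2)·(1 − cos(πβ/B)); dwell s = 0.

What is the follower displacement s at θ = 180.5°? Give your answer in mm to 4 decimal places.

seg 1 [0°–136°] cycloidal, h=13: full span → s += 13 → s = 13.0000
seg 2 [136°–173.6°] cycloidal, h=11: full span → s += 11 → s = 24.0000
seg 3 [173.6°–198.5°] uniform, h=5: θ=180.5° here. β=6.9, B=24.9. 5·6.9/24.9 = 1.3855 → s = 25.3855

25.3855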